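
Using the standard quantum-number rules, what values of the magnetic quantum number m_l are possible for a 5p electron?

-1, 0, 1

The 5p subshell has l = 1, and m_l takes every integer from −l to +l. With l = 1 that gives the 3 values -1, 0, 1.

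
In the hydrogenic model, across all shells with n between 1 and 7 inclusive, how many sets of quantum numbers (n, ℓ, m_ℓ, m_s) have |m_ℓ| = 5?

Treat each shell separately and count matching orbitals:
n=6 → 2; n=7 → 4.
Orbitals: 2 + 4 = 6. Including both spin states (m_s = ±1/2) gives 2 × 6 = 12 states.

12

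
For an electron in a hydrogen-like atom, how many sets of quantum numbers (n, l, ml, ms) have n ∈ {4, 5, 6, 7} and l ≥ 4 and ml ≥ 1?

Count contributing orbitals for each principal shell:
n=5 → 4; n=6 → 9; n=7 → 15.
Orbitals: 4 + 9 + 15 = 28. Including both spin states (ms = ±1/2) gives 2 × 28 = 56 states.

56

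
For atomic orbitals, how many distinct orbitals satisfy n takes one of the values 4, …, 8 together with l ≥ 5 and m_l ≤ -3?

22

Count contributing orbitals for each principal shell:
n=6 → 3; n=7 → 7; n=8 → 12.
Total orbitals: 3 + 7 + 12 = 22.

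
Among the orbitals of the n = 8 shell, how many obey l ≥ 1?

With n = 8 the allowed l are 0, 1, …, 7.
Orbitals with l ≥ 1, by l: l=1 → 3; l=2 → 5; l=3 → 7; l=4 → 9; l=5 → 11; l=6 → 13; l=7 → 15.
Total orbitals: 3 + 5 + 7 + 9 + 11 + 13 + 15 = 63.

63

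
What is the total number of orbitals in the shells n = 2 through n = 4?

Shell n has n² orbitals: 2²=4 + 3²=9 + 4²=16 = 29 orbitals.

29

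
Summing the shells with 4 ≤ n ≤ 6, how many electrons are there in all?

Shell n has n² orbitals: 4²=16 + 5²=25 + 6²=36 = 77 orbitals.
Two spin states per orbital: 2 × 77 = 154 electrons.

154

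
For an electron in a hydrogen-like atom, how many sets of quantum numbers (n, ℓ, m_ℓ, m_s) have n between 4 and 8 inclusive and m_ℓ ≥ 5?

20

For each n in the range, tally the orbitals obeying m_ℓ ≥ 5:
n=6 → 1; n=7 → 3; n=8 → 6.
Orbitals: 1 + 3 + 6 = 10. Including both spin states (m_s = ±1/2) gives 2 × 10 = 20 states.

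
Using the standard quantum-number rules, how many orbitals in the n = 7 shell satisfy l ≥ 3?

Per l-value: l=3 → 7; l=4 → 9; l=5 → 11; l=6 → 13.
Total orbitals: 7 + 9 + 11 + 13 = 40.

40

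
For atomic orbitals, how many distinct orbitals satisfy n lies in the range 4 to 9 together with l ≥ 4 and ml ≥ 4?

35

Treat each shell separately and count matching orbitals:
n=5 → 1; n=6 → 3; n=7 → 6; n=8 → 10; n=9 → 15.
Total orbitals: 1 + 3 + 6 + 10 + 15 = 35.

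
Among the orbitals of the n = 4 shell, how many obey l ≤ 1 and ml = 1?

The n = 4 shell has l = 0 through 3; check each.
The (l, ml) pairs meeting l ≤ 1 and ml = 1 give: l=1 → 1.
Total orbitals: 1.

1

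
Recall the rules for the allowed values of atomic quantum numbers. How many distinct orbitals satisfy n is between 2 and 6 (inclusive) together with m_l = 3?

For each n in the range, tally the orbitals obeying m_l = 3:
n=4 → 1; n=5 → 2; n=6 → 3.
Total orbitals: 1 + 2 + 3 = 6.

6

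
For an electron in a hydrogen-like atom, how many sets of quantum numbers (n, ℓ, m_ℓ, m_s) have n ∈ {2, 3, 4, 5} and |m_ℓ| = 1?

40

Per-shell orbital counts meeting the constraint:
n=2 → 2; n=3 → 4; n=4 → 6; n=5 → 8.
Orbitals: 2 + 4 + 6 + 8 = 20. Including both spin states (m_s = ±1/2) gives 2 × 20 = 40 states.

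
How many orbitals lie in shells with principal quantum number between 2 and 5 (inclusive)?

54

Shell n has n² orbitals: 2²=4 + 3²=9 + 4²=16 + 5²=25 = 54 orbitals.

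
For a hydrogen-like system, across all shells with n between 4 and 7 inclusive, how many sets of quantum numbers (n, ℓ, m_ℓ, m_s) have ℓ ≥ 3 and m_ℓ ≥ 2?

60

Work shell by shell — for each n, count the (ℓ, m_ℓ) pairs that satisfy ℓ ≥ 3 and m_ℓ ≥ 2:
n=4 → 2; n=5 → 5; n=6 → 9; n=7 → 14.
Orbitals: 2 + 5 + 9 + 14 = 30. Including both spin states (m_s = ±1/2) gives 2 × 30 = 60 states.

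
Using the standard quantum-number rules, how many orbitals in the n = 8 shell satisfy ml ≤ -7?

1

With n = 8 the allowed l are 0, 1, …, 7.
Contributions: l=7 → 1.
Total orbitals: 1.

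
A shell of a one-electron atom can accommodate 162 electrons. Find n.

n = 9

2n² = 162 ⇒ n² = 81 ⇒ n = 9.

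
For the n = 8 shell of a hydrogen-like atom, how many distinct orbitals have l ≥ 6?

28

The n = 8 shell has l = 0 through 7; check each.
Orbitals with l ≥ 6, by l: l=6 → 13; l=7 → 15.
Total orbitals: 13 + 15 = 28.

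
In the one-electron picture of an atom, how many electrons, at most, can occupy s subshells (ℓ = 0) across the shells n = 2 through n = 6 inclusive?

An s subshell (ℓ = 0) exists for every n ≥ 1, so shells n = 2, 3, 4, 5, 6 each contribute one — 5 subshells.
Since each s subshell holds 2(2·0+1) = 2 electrons, the total is 5 × 2 = 10.

10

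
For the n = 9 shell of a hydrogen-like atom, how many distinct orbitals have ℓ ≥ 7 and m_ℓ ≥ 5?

7

Contributions: ℓ=7 → 3; ℓ=8 → 4.
Total orbitals: 3 + 4 = 7.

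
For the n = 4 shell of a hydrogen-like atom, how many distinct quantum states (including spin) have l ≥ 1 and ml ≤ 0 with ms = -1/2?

For n = 4, l ranges over 0 … 3.
Orbitals with l ≥ 1 and ml ≤ 0, by l: l=1 → 2; l=2 → 3; l=3 → 4.
Orbitals: 2 + 3 + 4 = 9. With ms fixed to a single value there is one state per orbital, giving 9 states.

9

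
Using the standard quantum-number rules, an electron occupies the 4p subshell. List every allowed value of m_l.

The 4p subshell has l = 1, and m_l takes every integer from −l to +l. With l = 1 that gives the 3 values -1, 0, 1.

-1, 0, 1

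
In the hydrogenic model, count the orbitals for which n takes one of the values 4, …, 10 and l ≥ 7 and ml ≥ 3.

34

Go shell by shell, enumerating (l, ml) with l ≥ 7 and ml ≥ 3:
n=8 → 5; n=9 → 11; n=10 → 18.
Total orbitals: 5 + 11 + 18 = 34.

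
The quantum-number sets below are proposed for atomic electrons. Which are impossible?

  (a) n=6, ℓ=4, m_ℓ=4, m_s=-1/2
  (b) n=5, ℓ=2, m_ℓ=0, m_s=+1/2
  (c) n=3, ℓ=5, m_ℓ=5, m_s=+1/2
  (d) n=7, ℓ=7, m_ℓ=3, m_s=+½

(c) and (d)

(c) has ℓ = 5 ≥ n = 3, violating 0 ≤ ℓ ≤ n−1.
(d) has ℓ = 7 ≥ n = 7, violating 0 ≤ ℓ ≤ n−1.
The remaining sets (a), (b) satisfy all four rules.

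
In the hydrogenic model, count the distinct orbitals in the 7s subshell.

1

A subshell has 2l+1 orbitals; with l = 0, that's 1.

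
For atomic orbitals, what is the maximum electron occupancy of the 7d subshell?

10

A subshell with ℓ = 2 has 2ℓ+1 = 5 orbitals, each holding 2 electrons (spin ±1/2), so 5 × 2 = 10.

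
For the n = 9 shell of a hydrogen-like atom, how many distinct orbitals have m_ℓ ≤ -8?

Go through ℓ = 0, …, 8 (the values permitted for n = 9).
Per ℓ-value: ℓ=8 → 1.
Total orbitals: 1.

1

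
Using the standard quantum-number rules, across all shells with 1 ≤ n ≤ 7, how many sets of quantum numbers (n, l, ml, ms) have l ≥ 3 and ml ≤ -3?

Work shell by shell — for each n, count the (l, ml) pairs that satisfy l ≥ 3 and ml ≤ -3:
n=4 → 1; n=5 → 3; n=6 → 6; n=7 → 10.
Orbitals: 1 + 3 + 6 + 10 = 20. Including both spin states (ms = ±1/2) gives 2 × 20 = 40 states.

40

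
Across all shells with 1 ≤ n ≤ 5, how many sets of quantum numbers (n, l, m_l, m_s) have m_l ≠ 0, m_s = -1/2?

Work shell by shell — for each n, count the (l, m_l) pairs that satisfy m_l ≠ 0:
n=2 → 2; n=3 → 6; n=4 → 12; n=5 → 20.
Orbitals: 2 + 6 + 12 + 20 = 40. With m_s fixed to -1/2 there is one state per orbital, so 40 states.

40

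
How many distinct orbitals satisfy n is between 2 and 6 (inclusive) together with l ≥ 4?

29

Treat each shell separately and count matching orbitals:
n=5 → 9; n=6 → 20.
Total orbitals: 9 + 20 = 29.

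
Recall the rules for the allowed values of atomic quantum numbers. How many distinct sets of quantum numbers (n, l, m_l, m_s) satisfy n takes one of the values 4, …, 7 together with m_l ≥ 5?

Treat each shell separately and count matching orbitals:
n=6 → 1; n=7 → 3.
Orbitals: 1 + 3 = 4. Including both spin states (m_s = ±1/2) gives 2 × 4 = 8 states.

8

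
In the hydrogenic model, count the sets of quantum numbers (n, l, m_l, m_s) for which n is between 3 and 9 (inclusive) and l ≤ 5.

388

Per-shell orbital counts meeting the constraint:
n=3 → 9; n=4 → 16; n=5 → 25; n=6 → 36; n=7 → 36; n=8 → 36; n=9 → 36.
Orbitals: 9 + 16 + 25 + 36 + 36 + 36 + 36 = 194. Including both spin states (m_s = ±1/2) gives 2 × 194 = 388 states.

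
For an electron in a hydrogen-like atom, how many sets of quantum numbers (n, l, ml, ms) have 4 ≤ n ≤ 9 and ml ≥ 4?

70

For each n in the range, tally the orbitals obeying ml ≥ 4:
n=5 → 1; n=6 → 3; n=7 → 6; n=8 → 10; n=9 → 15.
Orbitals: 1 + 3 + 6 + 10 + 15 = 35. Including both spin states (ms = ±1/2) gives 2 × 35 = 70 states.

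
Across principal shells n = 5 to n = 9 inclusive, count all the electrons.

510

Shell n has n² orbitals: 5²=25 + 6²=36 + 7²=49 + 8²=64 + 9²=81 = 255 orbitals.
Two spin states per orbital: 2 × 255 = 510 electrons.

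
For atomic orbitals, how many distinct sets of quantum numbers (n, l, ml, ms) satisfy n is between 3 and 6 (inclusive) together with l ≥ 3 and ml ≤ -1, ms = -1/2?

22

Treat each shell separately and count matching orbitals:
n=4 → 3; n=5 → 7; n=6 → 12.
Orbitals: 3 + 7 + 12 = 22. With ms fixed to -1/2 there is one state per orbital, so 22 states.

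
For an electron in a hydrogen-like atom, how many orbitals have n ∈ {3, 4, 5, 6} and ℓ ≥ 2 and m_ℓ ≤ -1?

30

Count contributing orbitals for each principal shell:
n=3 → 2; n=4 → 5; n=5 → 9; n=6 → 14.
Total orbitals: 2 + 5 + 9 + 14 = 30.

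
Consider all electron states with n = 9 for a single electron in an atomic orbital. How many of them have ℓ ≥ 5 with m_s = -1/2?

56

Go through ℓ = 0, …, 8 (the values permitted for n = 9).
Per ℓ-value: ℓ=5 → 11; ℓ=6 → 13; ℓ=7 → 15; ℓ=8 → 17.
Orbitals: 11 + 13 + 15 + 17 = 56. With m_s fixed to a single value there is one state per orbital, giving 56 states.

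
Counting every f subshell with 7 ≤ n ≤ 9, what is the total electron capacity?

An f subshell (l = 3) exists for every n ≥ 4, so shells n = 7, 8, 9 each contribute one — 3 subshells.
Since each f subshell holds 2(2·3+1) = 14 electrons, the total is 3 × 14 = 42.

42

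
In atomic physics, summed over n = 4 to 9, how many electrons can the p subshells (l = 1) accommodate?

A p subshell (l = 1) exists for every n ≥ 2, so shells n = 4, 5, 6, 7, 8, 9 each contribute one — 6 subshells.
Since each p subshell holds 2(2·1+1) = 6 electrons, the total is 6 × 6 = 36.

36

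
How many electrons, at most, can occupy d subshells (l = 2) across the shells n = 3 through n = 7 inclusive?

A d subshell (l = 2) exists for every n ≥ 3, so shells n = 3, 4, 5, 6, 7 each contribute one — 5 subshells.
Since each d subshell holds 2(2·2+1) = 10 electrons, the total is 5 × 10 = 50.

50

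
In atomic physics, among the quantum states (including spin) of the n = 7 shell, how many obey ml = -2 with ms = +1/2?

The n = 7 shell has l = 0 through 6; check each.
Per l-value: l=2 → 1; l=3 → 1; l=4 → 1; l=5 → 1; l=6 → 1.
Orbitals: 1 + 1 + 1 + 1 + 1 = 5. With ms fixed to a single value there is one state per orbital, giving 5 states.

5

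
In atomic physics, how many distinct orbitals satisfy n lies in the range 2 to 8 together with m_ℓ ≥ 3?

35

For each n in the range, tally the orbitals obeying m_ℓ ≥ 3:
n=4 → 1; n=5 → 3; n=6 → 6; n=7 → 10; n=8 → 15.
Total orbitals: 1 + 3 + 6 + 10 + 15 = 35.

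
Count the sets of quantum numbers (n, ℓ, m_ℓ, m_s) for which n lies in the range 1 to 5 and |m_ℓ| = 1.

Work shell by shell — for each n, count the (ℓ, m_ℓ) pairs that satisfy |m_ℓ| = 1:
n=2 → 2; n=3 → 4; n=4 → 6; n=5 → 8.
Orbitals: 2 + 4 + 6 + 8 = 20. Including both spin states (m_s = ±1/2) gives 2 × 20 = 40 states.

40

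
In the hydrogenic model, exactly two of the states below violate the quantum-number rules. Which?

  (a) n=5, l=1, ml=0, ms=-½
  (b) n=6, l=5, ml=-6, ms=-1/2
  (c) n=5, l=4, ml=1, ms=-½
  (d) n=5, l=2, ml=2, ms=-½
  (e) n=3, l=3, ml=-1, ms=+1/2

(b) and (e)

(b) has |ml| = 6 > l = 5, violating −l ≤ ml ≤ l.
(e) has l = 3 ≥ n = 3, violating 0 ≤ l ≤ n−1.
The remaining sets (a), (c), (d) satisfy all four rules.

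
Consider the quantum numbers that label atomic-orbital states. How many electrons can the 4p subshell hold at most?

6

A subshell with ℓ = 1 has 2ℓ+1 = 3 orbitals, each holding 2 electrons (spin ±1/2), so 3 × 2 = 6.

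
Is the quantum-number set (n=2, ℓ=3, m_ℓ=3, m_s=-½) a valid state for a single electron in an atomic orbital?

The orbital quantum number must satisfy 0 ≤ ℓ ≤ n−1. With n = 2 the allowed ℓ values are 0, 1, so ℓ = 3 is out of range.

Not allowed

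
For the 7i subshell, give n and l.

The leading integer gives n = 7; the letter 'i' means l = 6.

n = 7, l = 6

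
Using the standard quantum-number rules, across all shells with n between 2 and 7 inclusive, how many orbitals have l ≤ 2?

49

Go shell by shell, enumerating (l, m_l) with l ≤ 2:
n=2 → 4; n=3 → 9; n=4 → 9; n=5 → 9; n=6 → 9; n=7 → 9.
Total orbitals: 4 + 9 + 9 + 9 + 9 + 9 = 49.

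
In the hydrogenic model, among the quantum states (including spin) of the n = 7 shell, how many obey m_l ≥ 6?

With n = 7 the allowed l are 0, 1, …, 6.
The (l, m_l) pairs meeting m_l ≥ 6 give: l=6 → 1.
Orbitals: 1. Each orbital carries two spin states, so 1 × 2 = 2 states.

2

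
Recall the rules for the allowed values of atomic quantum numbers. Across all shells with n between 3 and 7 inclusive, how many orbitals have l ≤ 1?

Count contributing orbitals for each principal shell:
n=3 → 4; n=4 → 4; n=5 → 4; n=6 → 4; n=7 → 4.
Total orbitals: 4 + 4 + 4 + 4 + 4 = 20.

20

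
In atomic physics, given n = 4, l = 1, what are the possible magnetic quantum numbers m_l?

-1, 0, 1

m_l takes every integer from −l to +l. With l = 1 that gives the 3 values -1, 0, 1.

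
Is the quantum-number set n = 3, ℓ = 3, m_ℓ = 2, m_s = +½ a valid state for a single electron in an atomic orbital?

No

The orbital quantum number must satisfy 0 ≤ ℓ ≤ n−1. With n = 3 the allowed ℓ values are 0, 1, 2, so ℓ = 3 is out of range.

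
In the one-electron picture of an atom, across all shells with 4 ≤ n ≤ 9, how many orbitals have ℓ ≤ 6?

Count contributing orbitals for each principal shell:
n=4 → 16; n=5 → 25; n=6 → 36; n=7 → 49; n=8 → 49; n=9 → 49.
Total orbitals: 16 + 25 + 36 + 49 + 49 + 49 = 224.

224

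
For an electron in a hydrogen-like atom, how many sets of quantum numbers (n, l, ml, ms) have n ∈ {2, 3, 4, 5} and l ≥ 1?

100

Work shell by shell — for each n, count the (l, ml) pairs that satisfy l ≥ 1:
n=2 → 3; n=3 → 8; n=4 → 15; n=5 → 24.
Orbitals: 3 + 8 + 15 + 24 = 50. Including both spin states (ms = ±1/2) gives 2 × 50 = 100 states.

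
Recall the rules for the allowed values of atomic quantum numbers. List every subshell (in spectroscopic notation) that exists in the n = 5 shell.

For n = 5, ℓ runs from 0 to 4. In spectroscopic notation ℓ = 0,1,2,… ↔ s,p,d,f,g,h,i, so the subshells are 5s, 5p, 5d, 5f, 5g.

5s, 5p, 5d, 5f, 5g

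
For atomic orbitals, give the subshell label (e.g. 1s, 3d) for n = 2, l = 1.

2p

l = 1 corresponds to the letter 'p', so the subshell is 2p.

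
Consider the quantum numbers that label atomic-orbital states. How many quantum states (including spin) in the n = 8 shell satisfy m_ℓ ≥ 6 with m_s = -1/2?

Go through ℓ = 0, …, 7 (the values permitted for n = 8).
Contributions: ℓ=6 → 1; ℓ=7 → 2.
Orbitals: 1 + 2 = 3. With m_s fixed to a single value there is one state per orbital, giving 3 states.

3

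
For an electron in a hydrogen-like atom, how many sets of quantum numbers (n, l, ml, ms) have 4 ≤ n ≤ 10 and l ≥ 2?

Treat each shell separately and count matching orbitals:
n=4 → 12; n=5 → 21; n=6 → 32; n=7 → 45; n=8 → 60; n=9 → 77; n=10 → 96.
Orbitals: 12 + 21 + 32 + 45 + 60 + 77 + 96 = 343. Including both spin states (ms = ±1/2) gives 2 × 343 = 686 states.

686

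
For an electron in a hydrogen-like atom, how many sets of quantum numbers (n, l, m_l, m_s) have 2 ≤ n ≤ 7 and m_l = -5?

6

Work shell by shell — for each n, count the (l, m_l) pairs that satisfy m_l = -5:
n=6 → 1; n=7 → 2.
Orbitals: 1 + 2 = 3. Including both spin states (m_s = ±1/2) gives 2 × 3 = 6 states.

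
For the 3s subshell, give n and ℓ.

The leading integer gives n = 3; the letter 's' means ℓ = 0.

n = 3, ℓ = 0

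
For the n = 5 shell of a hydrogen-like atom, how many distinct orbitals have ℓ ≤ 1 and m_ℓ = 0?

2

The n = 5 shell has ℓ = 0 through 4; check each.
Orbitals with ℓ ≤ 1 and m_ℓ = 0, by ℓ: ℓ=0 → 1; ℓ=1 → 1.
Total orbitals: 1 + 1 = 2.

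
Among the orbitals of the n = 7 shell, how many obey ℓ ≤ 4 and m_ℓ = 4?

1

Go through ℓ = 0, …, 6 (the values permitted for n = 7).
The (ℓ, m_ℓ) pairs meeting ℓ ≤ 4 and m_ℓ = 4 give: ℓ=4 → 1.
Total orbitals: 1.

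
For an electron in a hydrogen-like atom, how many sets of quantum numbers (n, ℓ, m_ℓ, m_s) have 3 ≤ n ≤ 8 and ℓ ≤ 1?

48

Go shell by shell, enumerating (ℓ, m_ℓ) with ℓ ≤ 1:
n=3 → 4; n=4 → 4; n=5 → 4; n=6 → 4; n=7 → 4; n=8 → 4.
Orbitals: 4 + 4 + 4 + 4 + 4 + 4 = 24. Including both spin states (m_s = ±1/2) gives 2 × 24 = 48 states.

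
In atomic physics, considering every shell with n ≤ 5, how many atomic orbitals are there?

55

Total orbitals = 1² + 2² + 3² + 4² + 5² = 55.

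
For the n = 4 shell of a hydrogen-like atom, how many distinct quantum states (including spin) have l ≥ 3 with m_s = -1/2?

7

With n = 4 the allowed l are 0, 1, …, 3.
Per l-value: l=3 → 7.
Orbitals: 7. With m_s fixed to a single value there is one state per orbital, giving 7 states.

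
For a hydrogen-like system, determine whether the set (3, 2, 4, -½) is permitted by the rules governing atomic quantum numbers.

Not allowed

The magnetic quantum number must satisfy −l ≤ m_l ≤ l. With l = 2, m_l can only be -2, -1, 0, 1, 2, so m_l = 4 is forbidden.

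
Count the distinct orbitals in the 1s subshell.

1

A subshell has 2l+1 orbitals; with l = 0, that's 1.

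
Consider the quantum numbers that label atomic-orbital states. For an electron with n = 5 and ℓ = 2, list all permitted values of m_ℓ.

-2, -1, 0, 1, 2

m_ℓ takes every integer from −ℓ to +ℓ. With ℓ = 2 that gives the 5 values -2, -1, 0, 1, 2.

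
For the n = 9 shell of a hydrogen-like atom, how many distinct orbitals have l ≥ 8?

The n = 9 shell has l = 0 through 8; check each.
Per l-value: l=8 → 17.
Total orbitals: 17.

17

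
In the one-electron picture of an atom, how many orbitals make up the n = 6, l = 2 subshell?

5

A subshell has 2l+1 orbitals; with l = 2, that's 5.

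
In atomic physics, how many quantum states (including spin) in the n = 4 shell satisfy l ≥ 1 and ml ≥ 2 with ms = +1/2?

3

With n = 4 the allowed l are 0, 1, …, 3.
Per l-value: l=2 → 1; l=3 → 2.
Orbitals: 1 + 2 = 3. With ms fixed to a single value there is one state per orbital, giving 3 states.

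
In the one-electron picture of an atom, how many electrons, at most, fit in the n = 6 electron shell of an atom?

72

A shell holds 2n² electrons: 2 × 6² = 2 × 36 = 72.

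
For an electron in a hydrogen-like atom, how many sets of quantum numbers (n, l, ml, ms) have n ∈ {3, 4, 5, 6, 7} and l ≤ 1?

Work shell by shell — for each n, count the (l, ml) pairs that satisfy l ≤ 1:
n=3 → 4; n=4 → 4; n=5 → 4; n=6 → 4; n=7 → 4.
Orbitals: 4 + 4 + 4 + 4 + 4 = 20. Including both spin states (ms = ±1/2) gives 2 × 20 = 40 states.

40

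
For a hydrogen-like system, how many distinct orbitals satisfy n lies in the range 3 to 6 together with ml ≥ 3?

Treat each shell separately and count matching orbitals:
n=4 → 1; n=5 → 3; n=6 → 6.
Total orbitals: 1 + 3 + 6 = 10.

10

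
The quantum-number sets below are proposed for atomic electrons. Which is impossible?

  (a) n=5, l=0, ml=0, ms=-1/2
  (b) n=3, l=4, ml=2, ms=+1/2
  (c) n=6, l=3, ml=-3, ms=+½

(b)

(b) has l = 4 ≥ n = 3, violating 0 ≤ l ≤ n−1.
The remaining sets (a), (c) satisfy all four rules.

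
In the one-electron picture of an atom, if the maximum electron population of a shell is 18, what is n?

n = 3

2n² = 18 ⇒ n² = 9 ⇒ n = 3.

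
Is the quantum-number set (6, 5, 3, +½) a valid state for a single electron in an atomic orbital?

Yes

n = 6 is a positive integer. l = 5 satisfies 0 ≤ l ≤ n−1 = 5. m_l = 3 lies in the range −l … +l (here −5 … 5). m_s = +1/2 is one of ±1/2.
All four constraints are satisfied.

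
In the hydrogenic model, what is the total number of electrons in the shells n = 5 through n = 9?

510

Shell n has n² orbitals: 5²=25 + 6²=36 + 7²=49 + 8²=64 + 9²=81 = 255 orbitals.
Two spin states per orbital: 2 × 255 = 510 electrons.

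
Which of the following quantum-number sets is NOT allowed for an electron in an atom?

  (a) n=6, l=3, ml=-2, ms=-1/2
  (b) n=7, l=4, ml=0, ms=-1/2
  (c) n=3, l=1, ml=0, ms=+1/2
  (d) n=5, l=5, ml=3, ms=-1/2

(d) has l = 5 ≥ n = 5, violating 0 ≤ l ≤ n−1.
The remaining sets (a), (b), (c) satisfy all four rules.

(d)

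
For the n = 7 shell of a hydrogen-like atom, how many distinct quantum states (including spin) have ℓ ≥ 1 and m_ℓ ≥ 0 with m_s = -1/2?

27

Go through ℓ = 0, …, 6 (the values permitted for n = 7).
The (ℓ, m_ℓ) pairs meeting ℓ ≥ 1 and m_ℓ ≥ 0 give: ℓ=1 → 2; ℓ=2 → 3; ℓ=3 → 4; ℓ=4 → 5; ℓ=5 → 6; ℓ=6 → 7.
Orbitals: 2 + 3 + 4 + 5 + 6 + 7 = 27. With m_s fixed to a single value there is one state per orbital, giving 27 states.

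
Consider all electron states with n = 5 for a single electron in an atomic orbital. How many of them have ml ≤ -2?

12

The n = 5 shell has l = 0 through 4; check each.
Per l-value: l=2 → 1; l=3 → 2; l=4 → 3.
Orbitals: 1 + 2 + 3 = 6. Each orbital carries two spin states, so 6 × 2 = 12 states.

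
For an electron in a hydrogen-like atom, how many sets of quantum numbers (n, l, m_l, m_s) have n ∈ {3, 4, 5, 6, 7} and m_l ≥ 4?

20

Work shell by shell — for each n, count the (l, m_l) pairs that satisfy m_l ≥ 4:
n=5 → 1; n=6 → 3; n=7 → 6.
Orbitals: 1 + 3 + 6 = 10. Including both spin states (m_s = ±1/2) gives 2 × 10 = 20 states.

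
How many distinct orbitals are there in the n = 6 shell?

36

The n = 6 shell contains n² = 6² = 36 orbitals.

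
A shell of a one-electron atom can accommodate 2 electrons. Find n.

n = 1

2n² = 2 ⇒ n² = 1 ⇒ n = 1.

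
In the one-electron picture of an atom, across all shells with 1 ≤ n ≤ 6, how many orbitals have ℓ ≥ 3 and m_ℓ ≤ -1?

Go shell by shell, enumerating (ℓ, m_ℓ) with ℓ ≥ 3 and m_ℓ ≤ -1:
n=4 → 3; n=5 → 7; n=6 → 12.
Total orbitals: 3 + 7 + 12 = 22.

22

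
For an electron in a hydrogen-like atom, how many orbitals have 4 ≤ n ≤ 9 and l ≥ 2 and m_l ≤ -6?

10

Per-shell orbital counts meeting the constraint:
n=7 → 1; n=8 → 3; n=9 → 6.
Total orbitals: 1 + 3 + 6 = 10.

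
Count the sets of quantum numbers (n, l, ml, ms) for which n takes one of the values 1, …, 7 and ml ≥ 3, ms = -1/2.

Work shell by shell — for each n, count the (l, ml) pairs that satisfy ml ≥ 3:
n=4 → 1; n=5 → 3; n=6 → 6; n=7 → 10.
Orbitals: 1 + 3 + 6 + 10 = 20. With ms fixed to -1/2 there is one state per orbital, so 20 states.

20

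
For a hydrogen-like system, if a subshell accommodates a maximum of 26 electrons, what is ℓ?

2(2ℓ+1) = 26 ⇒ 2ℓ+1 = 13 ⇒ ℓ = 6.

ℓ = 6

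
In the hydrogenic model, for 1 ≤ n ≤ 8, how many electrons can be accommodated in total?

408

Total orbitals = 1² + 2² + 3² + 4² + 5² + 6² + 7² + 8² = 204. Doubling for spin gives 408 electrons.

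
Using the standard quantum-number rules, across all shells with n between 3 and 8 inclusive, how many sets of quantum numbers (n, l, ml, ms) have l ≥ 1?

For each n in the range, tally the orbitals obeying l ≥ 1:
n=3 → 8; n=4 → 15; n=5 → 24; n=6 → 35; n=7 → 48; n=8 → 63.
Orbitals: 8 + 15 + 24 + 35 + 48 + 63 = 193. Including both spin states (ms = ±1/2) gives 2 × 193 = 386 states.

386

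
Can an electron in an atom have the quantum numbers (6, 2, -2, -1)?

The spin quantum number for an electron can only be m_s = +1/2 or −1/2; m_s = -1 is not one of those.

Invalid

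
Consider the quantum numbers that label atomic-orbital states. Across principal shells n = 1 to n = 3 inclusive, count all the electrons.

28

Shell n has n² orbitals: 1²=1 + 2²=4 + 3²=9 = 14 orbitals.
Two spin states per orbital: 2 × 14 = 28 electrons.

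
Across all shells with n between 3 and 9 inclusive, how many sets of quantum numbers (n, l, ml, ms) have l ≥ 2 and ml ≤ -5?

40

Per-shell orbital counts meeting the constraint:
n=6 → 1; n=7 → 3; n=8 → 6; n=9 → 10.
Orbitals: 1 + 3 + 6 + 10 = 20. Including both spin states (ms = ±1/2) gives 2 × 20 = 40 states.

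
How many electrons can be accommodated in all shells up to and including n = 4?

60

Total orbitals = 1² + 2² + 3² + 4² = 30. Doubling for spin gives 60 electrons.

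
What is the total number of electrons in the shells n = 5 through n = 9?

510

Shell n has n² orbitals: 5²=25 + 6²=36 + 7²=49 + 8²=64 + 9²=81 = 255 orbitals.
Two spin states per orbital: 2 × 255 = 510 electrons.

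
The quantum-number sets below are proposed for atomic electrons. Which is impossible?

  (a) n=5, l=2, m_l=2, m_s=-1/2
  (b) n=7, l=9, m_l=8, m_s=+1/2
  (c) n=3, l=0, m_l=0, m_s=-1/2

(b)

(b) has l = 9 ≥ n = 7, violating 0 ≤ l ≤ n−1.
The remaining sets (a), (c) satisfy all four rules.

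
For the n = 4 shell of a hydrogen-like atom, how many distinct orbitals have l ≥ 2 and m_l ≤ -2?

3

Go through l = 0, …, 3 (the values permitted for n = 4).
Orbitals with l ≥ 2 and m_l ≤ -2, by l: l=2 → 1; l=3 → 2.
Total orbitals: 1 + 2 = 3.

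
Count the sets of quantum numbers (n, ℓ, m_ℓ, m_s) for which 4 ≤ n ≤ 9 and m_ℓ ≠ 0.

464

For each n in the range, tally the orbitals obeying m_ℓ ≠ 0:
n=4 → 12; n=5 → 20; n=6 → 30; n=7 → 42; n=8 → 56; n=9 → 72.
Orbitals: 12 + 20 + 30 + 42 + 56 + 72 = 232. Including both spin states (m_s = ±1/2) gives 2 × 232 = 464 states.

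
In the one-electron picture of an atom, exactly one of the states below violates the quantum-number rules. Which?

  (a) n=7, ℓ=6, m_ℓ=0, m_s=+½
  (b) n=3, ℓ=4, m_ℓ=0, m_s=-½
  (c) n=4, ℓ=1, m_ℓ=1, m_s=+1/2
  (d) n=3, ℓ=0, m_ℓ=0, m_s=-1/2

(b) has ℓ = 4 ≥ n = 3, violating 0 ≤ ℓ ≤ n−1.
The remaining sets (a), (c), (d) satisfy all four rules.

(b)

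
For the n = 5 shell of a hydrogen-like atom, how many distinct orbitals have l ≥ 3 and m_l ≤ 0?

Per l-value: l=3 → 4; l=4 → 5.
Total orbitals: 4 + 5 = 9.

9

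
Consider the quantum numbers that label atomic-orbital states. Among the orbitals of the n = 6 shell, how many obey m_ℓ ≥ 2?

The n = 6 shell has ℓ = 0 through 5; check each.
Per ℓ-value: ℓ=2 → 1; ℓ=3 → 2; ℓ=4 → 3; ℓ=5 → 4.
Total orbitals: 1 + 2 + 3 + 4 = 10.

10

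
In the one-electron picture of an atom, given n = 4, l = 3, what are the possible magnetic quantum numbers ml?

ml takes every integer from −l to +l. With l = 3 that gives the 7 values -3, -2, -1, 0, 1, 2, 3.

-3, -2, -1, 0, 1, 2, 3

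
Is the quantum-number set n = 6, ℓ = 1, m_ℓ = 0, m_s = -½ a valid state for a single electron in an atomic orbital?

Allowed

n = 6 is a positive integer. ℓ = 1 satisfies 0 ≤ ℓ ≤ n−1 = 5. m_ℓ = 0 lies in the range −ℓ … +ℓ (here −1 … 1). m_s = -1/2 is one of ±1/2.
All four constraints are satisfied.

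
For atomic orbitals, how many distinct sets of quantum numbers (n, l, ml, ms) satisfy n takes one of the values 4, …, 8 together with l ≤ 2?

90

Count contributing orbitals for each principal shell:
n=4 → 9; n=5 → 9; n=6 → 9; n=7 → 9; n=8 → 9.
Orbitals: 9 + 9 + 9 + 9 + 9 = 45. Including both spin states (ms = ±1/2) gives 2 × 45 = 90 states.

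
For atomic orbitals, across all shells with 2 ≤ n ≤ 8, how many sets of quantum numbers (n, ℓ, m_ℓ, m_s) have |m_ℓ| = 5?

24

Count contributing orbitals for each principal shell:
n=6 → 2; n=7 → 4; n=8 → 6.
Orbitals: 2 + 4 + 6 = 12. Including both spin states (m_s = ±1/2) gives 2 × 12 = 24 states.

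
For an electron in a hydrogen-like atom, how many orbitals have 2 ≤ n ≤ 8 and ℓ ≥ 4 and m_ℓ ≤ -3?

Work shell by shell — for each n, count the (ℓ, m_ℓ) pairs that satisfy ℓ ≥ 4 and m_ℓ ≤ -3:
n=5 → 2; n=6 → 5; n=7 → 9; n=8 → 14.
Total orbitals: 2 + 5 + 9 + 14 = 30.

30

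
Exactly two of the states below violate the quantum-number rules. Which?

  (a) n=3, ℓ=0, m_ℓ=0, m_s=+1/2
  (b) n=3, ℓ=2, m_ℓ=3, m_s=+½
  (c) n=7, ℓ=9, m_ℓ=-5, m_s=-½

(b) and (c)

(b) has |m_ℓ| = 3 > ℓ = 2, violating −ℓ ≤ m_ℓ ≤ ℓ.
(c) has ℓ = 9 ≥ n = 7, violating 0 ≤ ℓ ≤ n−1.
The remaining set (a) satisfies all four rules.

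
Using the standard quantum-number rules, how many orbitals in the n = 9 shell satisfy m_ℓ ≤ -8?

1

With n = 9 the allowed ℓ are 0, 1, …, 8.
The (ℓ, m_ℓ) pairs meeting m_ℓ ≤ -8 give: ℓ=8 → 1.
Total orbitals: 1.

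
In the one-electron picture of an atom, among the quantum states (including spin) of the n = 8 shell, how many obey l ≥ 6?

56

For n = 8, l ranges over 0 … 7.
The (l, m_l) pairs meeting l ≥ 6 give: l=6 → 13; l=7 → 15.
Orbitals: 13 + 15 = 28. Each orbital carries two spin states, so 28 × 2 = 56 states.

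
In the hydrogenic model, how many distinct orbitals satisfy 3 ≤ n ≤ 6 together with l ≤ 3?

Go shell by shell, enumerating (l, m_l) with l ≤ 3:
n=3 → 9; n=4 → 16; n=5 → 16; n=6 → 16.
Total orbitals: 9 + 16 + 16 + 16 = 57.

57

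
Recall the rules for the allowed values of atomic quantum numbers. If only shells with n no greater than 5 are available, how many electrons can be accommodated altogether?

Total orbitals = 1² + 2² + 3² + 4² + 5² = 55. Doubling for spin gives 110 electrons.

110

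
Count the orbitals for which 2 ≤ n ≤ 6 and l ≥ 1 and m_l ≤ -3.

10

Work shell by shell — for each n, count the (l, m_l) pairs that satisfy l ≥ 1 and m_l ≤ -3:
n=4 → 1; n=5 → 3; n=6 → 6.
Total orbitals: 1 + 3 + 6 = 10.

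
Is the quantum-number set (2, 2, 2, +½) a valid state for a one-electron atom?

Not allowed

The orbital quantum number must satisfy 0 ≤ ℓ ≤ n−1. With n = 2 the allowed ℓ values are 0, 1, so ℓ = 2 is out of range.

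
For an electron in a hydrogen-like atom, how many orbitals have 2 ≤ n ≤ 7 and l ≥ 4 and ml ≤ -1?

For each n in the range, tally the orbitals obeying l ≥ 4 and ml ≤ -1:
n=5 → 4; n=6 → 9; n=7 → 15.
Total orbitals: 4 + 9 + 15 = 28.

28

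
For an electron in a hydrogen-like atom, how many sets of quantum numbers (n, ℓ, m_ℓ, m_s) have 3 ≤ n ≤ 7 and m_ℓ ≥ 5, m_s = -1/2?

4

Count contributing orbitals for each principal shell:
n=6 → 1; n=7 → 3.
Orbitals: 1 + 3 = 4. With m_s fixed to -1/2 there is one state per orbital, so 4 states.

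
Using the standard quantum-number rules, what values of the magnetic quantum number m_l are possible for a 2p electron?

-1, 0, 1

The 2p subshell has l = 1, and m_l takes every integer from −l to +l. With l = 1 that gives the 3 values -1, 0, 1.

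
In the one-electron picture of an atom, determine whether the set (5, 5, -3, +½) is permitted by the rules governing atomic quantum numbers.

The orbital quantum number must satisfy 0 ≤ l ≤ n−1. With n = 5 the allowed l values are 0, 1, 2, 3, 4, so l = 5 is out of range.

Not allowed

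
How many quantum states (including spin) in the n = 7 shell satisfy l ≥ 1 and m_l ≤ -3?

Go through l = 0, …, 6 (the values permitted for n = 7).
Contributions: l=3 → 1; l=4 → 2; l=5 → 3; l=6 → 4.
Orbitals: 1 + 2 + 3 + 4 = 10. Each orbital carries two spin states, so 10 × 2 = 20 states.

20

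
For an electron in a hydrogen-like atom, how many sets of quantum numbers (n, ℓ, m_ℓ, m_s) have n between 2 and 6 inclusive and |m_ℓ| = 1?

Treat each shell separately and count matching orbitals:
n=2 → 2; n=3 → 4; n=4 → 6; n=5 → 8; n=6 → 10.
Orbitals: 2 + 4 + 6 + 8 + 10 = 30. Including both spin states (m_s = ±1/2) gives 2 × 30 = 60 states.

60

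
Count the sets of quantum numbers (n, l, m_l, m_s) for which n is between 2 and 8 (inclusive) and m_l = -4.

Treat each shell separately and count matching orbitals:
n=5 → 1; n=6 → 2; n=7 → 3; n=8 → 4.
Orbitals: 1 + 2 + 3 + 4 = 10. Including both spin states (m_s = ±1/2) gives 2 × 10 = 20 states.

20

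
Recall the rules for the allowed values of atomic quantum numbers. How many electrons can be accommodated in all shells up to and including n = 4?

Total orbitals = 1² + 2² + 3² + 4² = 30. Doubling for spin gives 60 electrons.

60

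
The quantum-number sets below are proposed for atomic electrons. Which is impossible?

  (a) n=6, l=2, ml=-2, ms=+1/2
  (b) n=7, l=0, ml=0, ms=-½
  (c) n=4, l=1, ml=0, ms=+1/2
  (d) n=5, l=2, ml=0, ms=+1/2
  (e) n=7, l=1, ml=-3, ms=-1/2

(e) has |ml| = 3 > l = 1, violating −l ≤ ml ≤ l.
The remaining sets (a), (b), (c), (d) satisfy all four rules.

(e)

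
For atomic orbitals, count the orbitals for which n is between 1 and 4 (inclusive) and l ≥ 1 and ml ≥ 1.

10

For each n in the range, tally the orbitals obeying l ≥ 1 and ml ≥ 1:
n=2 → 1; n=3 → 3; n=4 → 6.
Total orbitals: 1 + 3 + 6 = 10.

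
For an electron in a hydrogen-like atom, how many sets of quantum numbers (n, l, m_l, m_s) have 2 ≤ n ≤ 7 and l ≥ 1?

Go shell by shell, enumerating (l, m_l) with l ≥ 1:
n=2 → 3; n=3 → 8; n=4 → 15; n=5 → 24; n=6 → 35; n=7 → 48.
Orbitals: 3 + 8 + 15 + 24 + 35 + 48 = 133. Including both spin states (m_s = ±1/2) gives 2 × 133 = 266 states.

266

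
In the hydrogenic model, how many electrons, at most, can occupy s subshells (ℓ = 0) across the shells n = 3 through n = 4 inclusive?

4

An s subshell (ℓ = 0) exists for every n ≥ 1, so shells n = 3, 4 each contribute one — 2 subshells.
Since each s subshell holds 2(2·0+1) = 2 electrons, the total is 2 × 2 = 4.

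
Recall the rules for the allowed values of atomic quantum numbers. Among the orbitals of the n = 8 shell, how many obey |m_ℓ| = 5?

6

The n = 8 shell has ℓ = 0 through 7; check each.
The (ℓ, m_ℓ) pairs meeting |m_ℓ| = 5 give: ℓ=5 → 2; ℓ=6 → 2; ℓ=7 → 2.
Total orbitals: 2 + 2 + 2 = 6.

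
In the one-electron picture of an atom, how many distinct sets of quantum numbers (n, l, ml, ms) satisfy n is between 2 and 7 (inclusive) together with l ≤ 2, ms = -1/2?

For each n in the range, tally the orbitals obeying l ≤ 2:
n=2 → 4; n=3 → 9; n=4 → 9; n=5 → 9; n=6 → 9; n=7 → 9.
Orbitals: 4 + 9 + 9 + 9 + 9 + 9 = 49. With ms fixed to -1/2 there is one state per orbital, so 49 states.

49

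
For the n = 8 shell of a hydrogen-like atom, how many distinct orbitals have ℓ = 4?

9

The n = 8 shell has ℓ = 0 through 7; check each.
Per ℓ-value: ℓ=4 → 9.
Total orbitals: 9.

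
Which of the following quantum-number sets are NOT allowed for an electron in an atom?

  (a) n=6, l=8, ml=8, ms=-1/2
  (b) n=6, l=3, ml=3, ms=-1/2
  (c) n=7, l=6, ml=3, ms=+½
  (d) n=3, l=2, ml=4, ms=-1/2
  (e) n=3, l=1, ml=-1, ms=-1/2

(a) and (d)

(a) has l = 8 ≥ n = 6, violating 0 ≤ l ≤ n−1.
(d) has |ml| = 4 > l = 2, violating −l ≤ ml ≤ l.
The remaining sets (b), (c), (e) satisfy all four rules.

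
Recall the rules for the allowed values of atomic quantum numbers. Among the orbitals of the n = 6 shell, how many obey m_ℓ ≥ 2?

Per ℓ-value: ℓ=2 → 1; ℓ=3 → 2; ℓ=4 → 3; ℓ=5 → 4.
Total orbitals: 1 + 2 + 3 + 4 = 10.

10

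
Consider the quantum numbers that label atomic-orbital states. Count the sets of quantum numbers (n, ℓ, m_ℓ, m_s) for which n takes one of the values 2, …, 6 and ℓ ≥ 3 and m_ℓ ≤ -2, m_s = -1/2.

Go shell by shell, enumerating (ℓ, m_ℓ) with ℓ ≥ 3 and m_ℓ ≤ -2:
n=4 → 2; n=5 → 5; n=6 → 9.
Orbitals: 2 + 5 + 9 = 16. With m_s fixed to -1/2 there is one state per orbital, so 16 states.

16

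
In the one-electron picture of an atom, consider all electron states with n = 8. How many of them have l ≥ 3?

110

Go through l = 0, …, 7 (the values permitted for n = 8).
Contributions: l=3 → 7; l=4 → 9; l=5 → 11; l=6 → 13; l=7 → 15.
Orbitals: 7 + 9 + 11 + 13 + 15 = 55. Each orbital carries two spin states, so 55 × 2 = 110 states.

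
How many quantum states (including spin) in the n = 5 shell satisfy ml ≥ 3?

6

With n = 5 the allowed l are 0, 1, …, 4.
Orbitals with ml ≥ 3, by l: l=3 → 1; l=4 → 2.
Orbitals: 1 + 2 = 3. Each orbital carries two spin states, so 3 × 2 = 6 states.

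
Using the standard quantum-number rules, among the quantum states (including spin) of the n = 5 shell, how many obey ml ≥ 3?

6

Go through l = 0, …, 4 (the values permitted for n = 5).
Per l-value: l=3 → 1; l=4 → 2.
Orbitals: 1 + 2 = 3. Each orbital carries two spin states, so 3 × 2 = 6 states.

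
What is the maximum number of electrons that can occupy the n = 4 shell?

32

A shell holds 2n² electrons: 2 × 4² = 2 × 16 = 32.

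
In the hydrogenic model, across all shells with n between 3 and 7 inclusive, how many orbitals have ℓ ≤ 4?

100

Count contributing orbitals for each principal shell:
n=3 → 9; n=4 → 16; n=5 → 25; n=6 → 25; n=7 → 25.
Total orbitals: 9 + 16 + 25 + 25 + 25 = 100.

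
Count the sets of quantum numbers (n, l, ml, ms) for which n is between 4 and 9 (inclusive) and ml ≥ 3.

112

Go shell by shell, enumerating (l, ml) with ml ≥ 3:
n=4 → 1; n=5 → 3; n=6 → 6; n=7 → 10; n=8 → 15; n=9 → 21.
Orbitals: 1 + 3 + 6 + 10 + 15 + 21 = 56. Including both spin states (ms = ±1/2) gives 2 × 56 = 112 states.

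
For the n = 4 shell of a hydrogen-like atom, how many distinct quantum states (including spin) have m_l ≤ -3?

Go through l = 0, …, 3 (the values permitted for n = 4).
Per l-value: l=3 → 1.
Orbitals: 1. Each orbital carries two spin states, so 1 × 2 = 2 states.

2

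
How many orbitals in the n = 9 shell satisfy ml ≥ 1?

With n = 9 the allowed l are 0, 1, …, 8.
The (l, ml) pairs meeting ml ≥ 1 give: l=1 → 1; l=2 → 2; l=3 → 3; l=4 → 4; l=5 → 5; l=6 → 6; l=7 → 7; l=8 → 8.
Total orbitals: 1 + 2 + 3 + 4 + 5 + 6 + 7 + 8 = 36.

36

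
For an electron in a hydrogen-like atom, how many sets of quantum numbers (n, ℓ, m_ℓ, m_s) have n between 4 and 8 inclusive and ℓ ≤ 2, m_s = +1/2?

45

Per-shell orbital counts meeting the constraint:
n=4 → 9; n=5 → 9; n=6 → 9; n=7 → 9; n=8 → 9.
Orbitals: 9 + 9 + 9 + 9 + 9 = 45. With m_s fixed to +1/2 there is one state per orbital, so 45 states.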